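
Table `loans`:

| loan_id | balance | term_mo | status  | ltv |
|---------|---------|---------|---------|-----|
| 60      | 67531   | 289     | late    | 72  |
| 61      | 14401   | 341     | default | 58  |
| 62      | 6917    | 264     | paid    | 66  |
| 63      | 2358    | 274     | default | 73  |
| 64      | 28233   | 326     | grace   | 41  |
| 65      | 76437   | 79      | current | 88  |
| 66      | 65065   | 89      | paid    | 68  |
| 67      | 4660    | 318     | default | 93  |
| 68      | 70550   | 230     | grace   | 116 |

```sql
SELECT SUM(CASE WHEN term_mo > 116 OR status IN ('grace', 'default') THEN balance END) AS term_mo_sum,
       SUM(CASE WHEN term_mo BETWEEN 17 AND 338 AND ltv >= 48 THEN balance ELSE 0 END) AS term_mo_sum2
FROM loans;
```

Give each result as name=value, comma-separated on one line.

[term_mo_sum: term_mo > 116 OR status IN ('grace', 'default')]
loan_id=60: ✓ → 67531
loan_id=61: ✓ → 14401
loan_id=62: ✓ → 6917
loan_id=63: ✓ → 2358
loan_id=64: ✓ → 28233
loan_id=65: ✗
loan_id=66: ✗
loan_id=67: ✓ → 4660
loan_id=68: ✓ → 70550
term_mo_sum = 67531 + 14401 + 6917 + 2358 + 28233 + 4660 + 70550 = 194650
—
[term_mo_sum2: term_mo BETWEEN 17 AND 338 AND ltv >= 48]
loan_id=60: ✓ → 67531
loan_id=61: ✗
loan_id=62: ✓ → 6917
loan_id=63: ✓ → 2358
loan_id=64: ✗
loan_id=65: ✓ → 76437
loan_id=66: ✓ → 65065
loan_id=67: ✓ → 4660
loan_id=68: ✓ → 70550
term_mo_sum2 = 67531 + 6917 + 2358 + 76437 + 65065 + 4660 + 70550 = 293518

term_mo_sum=194650, term_mo_sum2=293518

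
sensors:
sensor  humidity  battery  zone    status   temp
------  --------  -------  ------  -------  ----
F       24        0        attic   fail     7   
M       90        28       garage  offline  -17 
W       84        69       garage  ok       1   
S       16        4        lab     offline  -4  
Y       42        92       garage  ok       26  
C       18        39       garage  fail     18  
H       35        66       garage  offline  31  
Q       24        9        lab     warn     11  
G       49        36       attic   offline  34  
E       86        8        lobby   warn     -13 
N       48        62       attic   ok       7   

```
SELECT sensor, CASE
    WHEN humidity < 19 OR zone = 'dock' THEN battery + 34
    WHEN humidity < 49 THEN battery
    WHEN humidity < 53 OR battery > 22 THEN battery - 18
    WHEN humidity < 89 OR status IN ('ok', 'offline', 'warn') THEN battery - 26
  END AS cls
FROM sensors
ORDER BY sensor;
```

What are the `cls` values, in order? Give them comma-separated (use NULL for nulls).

73, -18, 0, 18, 66, 10, 62, 9, 38, 51, 92

sensor=C: humidity < 19 OR zone = 'dock' → 73
sensor=E: humidity < 89 OR status IN ('ok', 'offline', 'warn') → -18
sensor=F: humidity < 49 → 0
sensor=G: humidity < 53 OR battery > 22 → 18
sensor=H: humidity < 49 → 66
sensor=M: humidity < 53 OR battery > 22 → 10
sensor=N: humidity < 49 → 62
sensor=Q: humidity < 49 → 9
sensor=S: humidity < 19 OR zone = 'dock' → 38
sensor=W: humidity < 53 OR battery > 22 → 51
sensor=Y: humidity < 49 → 92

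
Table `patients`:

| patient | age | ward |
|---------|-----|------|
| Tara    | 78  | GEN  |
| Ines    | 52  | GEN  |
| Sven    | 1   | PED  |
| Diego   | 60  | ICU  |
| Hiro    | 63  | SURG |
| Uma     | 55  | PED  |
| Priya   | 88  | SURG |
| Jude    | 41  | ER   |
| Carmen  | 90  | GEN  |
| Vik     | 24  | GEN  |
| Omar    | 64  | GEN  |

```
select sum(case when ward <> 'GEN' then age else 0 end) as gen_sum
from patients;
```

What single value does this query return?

308

patient=Tara: ✗
patient=Ines: ✗
patient=Sven: ✓ → 1
patient=Diego: ✓ → 60
patient=Hiro: ✓ → 63
patient=Uma: ✓ → 55
patient=Priya: ✓ → 88
patient=Jude: ✓ → 41
patient=Carmen: ✗
patient=Vik: ✗
patient=Omar: ✗
gen_sum = 1 + 60 + 63 + 55 + 88 + 41 = 308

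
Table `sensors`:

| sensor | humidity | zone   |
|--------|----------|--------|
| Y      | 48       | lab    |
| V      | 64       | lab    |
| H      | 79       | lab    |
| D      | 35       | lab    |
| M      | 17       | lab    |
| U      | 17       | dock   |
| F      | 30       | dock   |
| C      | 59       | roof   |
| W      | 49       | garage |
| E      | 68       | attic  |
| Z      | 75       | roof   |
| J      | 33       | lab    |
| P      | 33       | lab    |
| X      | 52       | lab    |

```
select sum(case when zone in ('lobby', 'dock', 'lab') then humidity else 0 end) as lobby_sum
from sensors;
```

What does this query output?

408

sensor=Y: ✓ → 48
sensor=V: ✓ → 64
sensor=H: ✓ → 79
sensor=D: ✓ → 35
sensor=M: ✓ → 17
sensor=U: ✓ → 17
sensor=F: ✓ → 30
sensor=C: ✗
sensor=W: ✗
sensor=E: ✗
sensor=Z: ✗
sensor=J: ✓ → 33
sensor=P: ✓ → 33
sensor=X: ✓ → 52
lobby_sum = 48 + 64 + 79 + 35 + 17 + 17 + 30 + 33 + 33 + 52 = 408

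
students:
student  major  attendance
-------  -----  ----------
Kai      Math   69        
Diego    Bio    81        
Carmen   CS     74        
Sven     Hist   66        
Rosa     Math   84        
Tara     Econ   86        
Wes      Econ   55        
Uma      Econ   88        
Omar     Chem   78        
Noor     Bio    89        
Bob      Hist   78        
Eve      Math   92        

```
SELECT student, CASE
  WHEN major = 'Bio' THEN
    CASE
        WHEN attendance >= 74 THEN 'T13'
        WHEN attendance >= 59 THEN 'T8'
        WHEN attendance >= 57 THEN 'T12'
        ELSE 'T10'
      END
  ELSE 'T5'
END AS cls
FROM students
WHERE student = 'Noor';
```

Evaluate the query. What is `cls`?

T13

student = Noor: major=Bio, attendance=89.
major='Bio' → inner[attendance >= 74] → T13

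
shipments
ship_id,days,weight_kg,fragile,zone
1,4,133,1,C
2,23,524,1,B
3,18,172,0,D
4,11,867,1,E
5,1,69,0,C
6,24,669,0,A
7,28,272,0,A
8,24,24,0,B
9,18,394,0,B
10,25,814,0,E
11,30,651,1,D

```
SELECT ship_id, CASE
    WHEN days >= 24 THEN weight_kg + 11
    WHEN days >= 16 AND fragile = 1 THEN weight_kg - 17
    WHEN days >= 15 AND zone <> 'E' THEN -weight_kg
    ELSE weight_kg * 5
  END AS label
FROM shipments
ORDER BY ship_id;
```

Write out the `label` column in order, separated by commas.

665, 507, -172, 4335, 345, 680, 283, 35, -394, 825, 662

ship_id=1: ELSE → 665
ship_id=2: days >= 16 AND fragile = 1 → 507
ship_id=3: days >= 15 AND zone <> 'E' → -172
ship_id=4: ELSE → 4335
ship_id=5: ELSE → 345
ship_id=6: days >= 24 → 680
ship_id=7: days >= 24 → 283
ship_id=8: days >= 24 → 35
ship_id=9: days >= 15 AND zone <> 'E' → -394
ship_id=10: days >= 24 → 825
ship_id=11: days >= 24 → 662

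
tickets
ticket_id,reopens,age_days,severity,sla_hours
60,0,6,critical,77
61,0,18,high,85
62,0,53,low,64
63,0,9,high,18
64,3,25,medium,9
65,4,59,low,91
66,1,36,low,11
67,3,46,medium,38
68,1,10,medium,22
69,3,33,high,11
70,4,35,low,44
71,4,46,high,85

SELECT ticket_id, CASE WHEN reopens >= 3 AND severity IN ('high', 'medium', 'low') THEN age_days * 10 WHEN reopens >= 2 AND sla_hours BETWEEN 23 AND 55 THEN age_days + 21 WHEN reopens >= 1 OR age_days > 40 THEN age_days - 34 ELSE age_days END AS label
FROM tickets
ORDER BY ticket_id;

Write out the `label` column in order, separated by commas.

ticket_id=60: ELSE → 6
ticket_id=61: ELSE → 18
ticket_id=62: reopens >= 1 OR age_days > 40 → 19
ticket_id=63: ELSE → 9
ticket_id=64: reopens >= 3 AND severity IN ('high', 'medium', 'low') → 250
ticket_id=65: reopens >= 3 AND severity IN ('high', 'medium', 'low') → 590
ticket_id=66: reopens >= 1 OR age_days > 40 → 2
ticket_id=67: reopens >= 3 AND severity IN ('high', 'medium', 'low') → 460
ticket_id=68: reopens >= 1 OR age_days > 40 → -24
ticket_id=69: reopens >= 3 AND severity IN ('high', 'medium', 'low') → 330
ticket_id=70: reopens >= 3 AND severity IN ('high', 'medium', 'low') → 350
ticket_id=71: reopens >= 3 AND severity IN ('high', 'medium', 'low') → 460

6, 18, 19, 9, 250, 590, 2, 460, -24, 330, 350, 460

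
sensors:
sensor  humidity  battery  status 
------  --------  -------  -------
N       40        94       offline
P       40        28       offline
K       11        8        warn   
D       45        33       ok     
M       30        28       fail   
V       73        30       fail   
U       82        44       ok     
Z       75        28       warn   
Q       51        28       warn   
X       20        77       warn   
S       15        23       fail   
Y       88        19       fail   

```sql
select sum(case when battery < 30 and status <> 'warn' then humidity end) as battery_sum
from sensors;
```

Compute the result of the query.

sensor=N: ✗
sensor=P: ✓ → 40
sensor=K: ✗
sensor=D: ✗
sensor=M: ✓ → 30
sensor=V: ✗
sensor=U: ✗
sensor=Z: ✗
sensor=Q: ✗
sensor=X: ✗
sensor=S: ✓ → 15
sensor=Y: ✓ → 88
battery_sum = 40 + 30 + 15 + 88 = 173

173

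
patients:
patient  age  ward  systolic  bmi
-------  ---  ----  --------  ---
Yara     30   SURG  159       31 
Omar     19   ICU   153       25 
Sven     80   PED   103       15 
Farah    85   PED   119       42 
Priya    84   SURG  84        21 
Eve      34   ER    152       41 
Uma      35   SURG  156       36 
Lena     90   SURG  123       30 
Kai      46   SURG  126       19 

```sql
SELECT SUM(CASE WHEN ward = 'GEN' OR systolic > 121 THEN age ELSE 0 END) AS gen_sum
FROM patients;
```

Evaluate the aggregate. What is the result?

254

patient=Yara: ✓ → 30
patient=Omar: ✓ → 19
patient=Sven: ✗
patient=Farah: ✗
patient=Priya: ✗
patient=Eve: ✓ → 34
patient=Uma: ✓ → 35
patient=Lena: ✓ → 90
patient=Kai: ✓ → 46
gen_sum = 30 + 19 + 34 + 35 + 90 + 46 = 254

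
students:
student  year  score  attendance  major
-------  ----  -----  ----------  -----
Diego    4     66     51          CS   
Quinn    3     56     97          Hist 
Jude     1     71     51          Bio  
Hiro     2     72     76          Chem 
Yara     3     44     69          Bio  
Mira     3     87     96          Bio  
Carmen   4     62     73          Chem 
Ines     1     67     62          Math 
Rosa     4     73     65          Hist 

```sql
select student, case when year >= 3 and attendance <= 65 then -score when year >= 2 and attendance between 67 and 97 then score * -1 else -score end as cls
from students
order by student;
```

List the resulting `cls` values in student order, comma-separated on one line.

-62, -66, -72, -67, -71, -87, -56, -73, -44

student=Carmen: year >= 2 and attendance between 67 and 97 → -62
student=Diego: year >= 3 and attendance <= 65 → -66
student=Hiro: year >= 2 and attendance between 67 and 97 → -72
student=Ines: ELSE → -67
student=Jude: ELSE → -71
student=Mira: year >= 2 and attendance between 67 and 97 → -87
student=Quinn: year >= 2 and attendance between 67 and 97 → -56
student=Rosa: year >= 3 and attendance <= 65 → -73
student=Yara: year >= 2 and attendance between 67 and 97 → -44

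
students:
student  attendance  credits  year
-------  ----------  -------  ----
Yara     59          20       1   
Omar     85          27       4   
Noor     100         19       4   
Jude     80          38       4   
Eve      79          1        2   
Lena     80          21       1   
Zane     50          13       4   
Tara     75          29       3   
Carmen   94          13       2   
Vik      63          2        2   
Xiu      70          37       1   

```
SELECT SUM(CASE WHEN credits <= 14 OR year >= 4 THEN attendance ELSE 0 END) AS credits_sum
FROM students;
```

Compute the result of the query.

551

student=Yara: ✗
student=Omar: ✓ → 85
student=Noor: ✓ → 100
student=Jude: ✓ → 80
student=Eve: ✓ → 79
student=Lena: ✗
student=Zane: ✓ → 50
student=Tara: ✗
student=Carmen: ✓ → 94
student=Vik: ✓ → 63
student=Xiu: ✗
credits_sum = 85 + 100 + 80 + 79 + 50 + 94 + 63 = 551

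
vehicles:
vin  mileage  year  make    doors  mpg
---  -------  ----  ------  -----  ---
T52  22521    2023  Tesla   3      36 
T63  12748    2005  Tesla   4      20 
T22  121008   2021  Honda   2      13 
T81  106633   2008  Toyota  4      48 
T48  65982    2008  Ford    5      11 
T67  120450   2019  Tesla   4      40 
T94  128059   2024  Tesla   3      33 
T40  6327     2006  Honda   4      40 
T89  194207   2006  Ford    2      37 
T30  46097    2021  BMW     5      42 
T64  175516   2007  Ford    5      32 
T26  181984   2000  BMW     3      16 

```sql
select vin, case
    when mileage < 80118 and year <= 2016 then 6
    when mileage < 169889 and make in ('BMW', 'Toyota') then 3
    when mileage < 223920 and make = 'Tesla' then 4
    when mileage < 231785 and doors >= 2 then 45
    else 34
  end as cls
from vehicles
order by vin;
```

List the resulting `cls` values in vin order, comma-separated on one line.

45, 45, 3, 6, 6, 4, 6, 45, 4, 3, 45, 4

vin=T22: mileage < 231785 and doors >= 2 → 45
vin=T26: mileage < 231785 and doors >= 2 → 45
vin=T30: mileage < 169889 and make in ('BMW', 'Toyota') → 3
vin=T40: mileage < 80118 and year <= 2016 → 6
vin=T48: mileage < 80118 and year <= 2016 → 6
vin=T52: mileage < 223920 and make = 'Tesla' → 4
vin=T63: mileage < 80118 and year <= 2016 → 6
vin=T64: mileage < 231785 and doors >= 2 → 45
vin=T67: mileage < 223920 and make = 'Tesla' → 4
vin=T81: mileage < 169889 and make in ('BMW', 'Toyota') → 3
vin=T89: mileage < 231785 and doors >= 2 → 45
vin=T94: mileage < 223920 and make = 'Tesla' → 4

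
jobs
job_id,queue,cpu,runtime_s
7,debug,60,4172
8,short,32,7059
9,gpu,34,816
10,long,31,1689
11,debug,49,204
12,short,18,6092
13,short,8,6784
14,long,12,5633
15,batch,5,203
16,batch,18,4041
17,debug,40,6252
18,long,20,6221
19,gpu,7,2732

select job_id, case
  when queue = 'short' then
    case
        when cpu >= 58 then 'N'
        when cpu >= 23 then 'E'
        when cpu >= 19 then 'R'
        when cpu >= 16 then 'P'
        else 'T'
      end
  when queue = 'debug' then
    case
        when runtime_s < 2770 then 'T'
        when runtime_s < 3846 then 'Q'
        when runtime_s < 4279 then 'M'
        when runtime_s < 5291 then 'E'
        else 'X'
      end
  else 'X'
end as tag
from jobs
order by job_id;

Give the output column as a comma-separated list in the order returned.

M, E, X, X, T, P, T, X, X, X, X, X, X

job_id=7: queue='debug' → inner[runtime_s < 4279] → M
job_id=8: queue='short' → inner[cpu >= 23] → E
job_id=9: queue='gpu' → outer ELSE → X
job_id=10: queue='long' → outer ELSE → X
job_id=11: queue='debug' → inner[runtime_s < 2770] → T
job_id=12: queue='short' → inner[cpu >= 16] → P
job_id=13: queue='short' → inner[ELSE] → T
job_id=14: queue='long' → outer ELSE → X
job_id=15: queue='batch' → outer ELSE → X
job_id=16: queue='batch' → outer ELSE → X
job_id=17: queue='debug' → inner[ELSE] → X
job_id=18: queue='long' → outer ELSE → X
job_id=19: queue='gpu' → outer ELSE → X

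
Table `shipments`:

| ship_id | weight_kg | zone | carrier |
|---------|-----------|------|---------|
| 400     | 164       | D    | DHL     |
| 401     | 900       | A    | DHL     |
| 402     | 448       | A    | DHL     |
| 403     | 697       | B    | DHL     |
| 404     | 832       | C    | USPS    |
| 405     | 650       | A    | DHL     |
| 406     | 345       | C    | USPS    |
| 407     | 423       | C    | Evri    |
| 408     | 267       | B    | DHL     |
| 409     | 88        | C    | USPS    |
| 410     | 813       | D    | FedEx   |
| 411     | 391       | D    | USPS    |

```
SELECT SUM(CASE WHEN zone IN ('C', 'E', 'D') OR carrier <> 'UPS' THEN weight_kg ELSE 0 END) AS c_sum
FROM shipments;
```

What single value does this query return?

6018

ship_id=400: ✓ → 164
ship_id=401: ✓ → 900
ship_id=402: ✓ → 448
ship_id=403: ✓ → 697
ship_id=404: ✓ → 832
ship_id=405: ✓ → 650
ship_id=406: ✓ → 345
ship_id=407: ✓ → 423
ship_id=408: ✓ → 267
ship_id=409: ✓ → 88
ship_id=410: ✓ → 813
ship_id=411: ✓ → 391
c_sum = 164 + 900 + 448 + 697 + 832 + 650 + 345 + 423 + 267 + 88 + 813 + 391 = 6018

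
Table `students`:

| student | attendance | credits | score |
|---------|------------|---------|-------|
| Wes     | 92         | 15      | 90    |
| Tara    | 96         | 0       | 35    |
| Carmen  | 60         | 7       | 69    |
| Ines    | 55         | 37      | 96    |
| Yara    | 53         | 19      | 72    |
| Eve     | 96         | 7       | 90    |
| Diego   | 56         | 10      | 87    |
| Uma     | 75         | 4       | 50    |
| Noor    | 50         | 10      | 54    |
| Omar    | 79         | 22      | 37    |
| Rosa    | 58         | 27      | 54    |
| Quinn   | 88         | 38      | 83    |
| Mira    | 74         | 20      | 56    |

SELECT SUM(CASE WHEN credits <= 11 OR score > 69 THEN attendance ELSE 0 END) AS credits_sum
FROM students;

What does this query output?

student=Wes: ✓ → 92
student=Tara: ✓ → 96
student=Carmen: ✓ → 60
student=Ines: ✓ → 55
student=Yara: ✓ → 53
student=Eve: ✓ → 96
student=Diego: ✓ → 56
student=Uma: ✓ → 75
student=Noor: ✓ → 50
student=Omar: ✗
student=Rosa: ✗
student=Quinn: ✓ → 88
student=Mira: ✗
credits_sum = 92 + 96 + 60 + 55 + 53 + 96 + 56 + 75 + 50 + 88 = 721

721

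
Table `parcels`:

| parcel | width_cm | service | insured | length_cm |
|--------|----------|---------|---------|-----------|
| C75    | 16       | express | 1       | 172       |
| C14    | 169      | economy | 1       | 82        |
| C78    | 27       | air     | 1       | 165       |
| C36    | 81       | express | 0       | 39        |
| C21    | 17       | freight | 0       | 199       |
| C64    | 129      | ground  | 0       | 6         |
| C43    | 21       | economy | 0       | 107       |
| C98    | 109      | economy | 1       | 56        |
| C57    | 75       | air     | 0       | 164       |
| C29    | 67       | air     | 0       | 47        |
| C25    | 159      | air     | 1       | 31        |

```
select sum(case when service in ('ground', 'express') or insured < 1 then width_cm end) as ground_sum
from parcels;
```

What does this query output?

parcel=C75: ✓ → 16
parcel=C14: ✗
parcel=C78: ✗
parcel=C36: ✓ → 81
parcel=C21: ✓ → 17
parcel=C64: ✓ → 129
parcel=C43: ✓ → 21
parcel=C98: ✗
parcel=C57: ✓ → 75
parcel=C29: ✓ → 67
parcel=C25: ✗
ground_sum = 16 + 81 + 17 + 129 + 21 + 75 + 67 = 406

406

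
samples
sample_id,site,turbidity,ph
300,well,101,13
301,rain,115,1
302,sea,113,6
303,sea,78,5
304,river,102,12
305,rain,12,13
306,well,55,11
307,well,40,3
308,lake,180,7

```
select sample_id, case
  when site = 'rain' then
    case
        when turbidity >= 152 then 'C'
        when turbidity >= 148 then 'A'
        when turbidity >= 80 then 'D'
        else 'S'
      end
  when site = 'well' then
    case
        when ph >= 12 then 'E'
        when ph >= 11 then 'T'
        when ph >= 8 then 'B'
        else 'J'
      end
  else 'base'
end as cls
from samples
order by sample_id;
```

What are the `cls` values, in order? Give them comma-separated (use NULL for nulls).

sample_id=300: site='well' → inner[ph >= 12] → E
sample_id=301: site='rain' → inner[turbidity >= 80] → D
sample_id=302: site='sea' → outer ELSE → base
sample_id=303: site='sea' → outer ELSE → base
sample_id=304: site='river' → outer ELSE → base
sample_id=305: site='rain' → inner[ELSE] → S
sample_id=306: site='well' → inner[ph >= 11] → T
sample_id=307: site='well' → inner[ELSE] → J
sample_id=308: site='lake' → outer ELSE → base

E, D, base, base, base, S, T, J, base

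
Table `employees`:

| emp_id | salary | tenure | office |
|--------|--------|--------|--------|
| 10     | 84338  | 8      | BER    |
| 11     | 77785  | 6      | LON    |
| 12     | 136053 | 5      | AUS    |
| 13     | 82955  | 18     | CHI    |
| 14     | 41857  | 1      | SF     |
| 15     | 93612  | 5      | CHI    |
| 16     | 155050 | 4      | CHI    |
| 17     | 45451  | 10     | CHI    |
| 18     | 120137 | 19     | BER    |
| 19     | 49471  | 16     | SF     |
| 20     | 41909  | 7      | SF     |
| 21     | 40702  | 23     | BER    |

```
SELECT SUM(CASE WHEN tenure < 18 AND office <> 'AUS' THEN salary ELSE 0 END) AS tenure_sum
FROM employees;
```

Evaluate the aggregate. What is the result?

emp_id=10: ✓ → 84338
emp_id=11: ✓ → 77785
emp_id=12: ✗
emp_id=13: ✗
emp_id=14: ✓ → 41857
emp_id=15: ✓ → 93612
emp_id=16: ✓ → 155050
emp_id=17: ✓ → 45451
emp_id=18: ✗
emp_id=19: ✓ → 49471
emp_id=20: ✓ → 41909
emp_id=21: ✗
tenure_sum = 84338 + 77785 + 41857 + 93612 + 155050 + 45451 + 49471 + 41909 = 589473

589473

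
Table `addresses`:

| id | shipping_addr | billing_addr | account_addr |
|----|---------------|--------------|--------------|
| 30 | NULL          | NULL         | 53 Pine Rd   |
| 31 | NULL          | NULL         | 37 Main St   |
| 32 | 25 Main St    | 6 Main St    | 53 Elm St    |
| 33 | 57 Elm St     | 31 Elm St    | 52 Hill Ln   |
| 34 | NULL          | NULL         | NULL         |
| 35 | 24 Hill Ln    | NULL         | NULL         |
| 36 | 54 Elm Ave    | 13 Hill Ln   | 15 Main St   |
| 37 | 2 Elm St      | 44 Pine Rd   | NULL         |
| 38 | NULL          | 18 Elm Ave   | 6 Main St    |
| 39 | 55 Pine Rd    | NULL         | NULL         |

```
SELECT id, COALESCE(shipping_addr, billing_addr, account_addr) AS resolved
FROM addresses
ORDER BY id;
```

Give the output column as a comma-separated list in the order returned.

53 Pine Rd, 37 Main St, 25 Main St, 57 Elm St, NULL, 24 Hill Ln, 54 Elm Ave, 2 Elm St, 18 Elm Ave, 55 Pine Rd

id=30: shipping_addr=NULL, billing_addr=NULL, account_addr=53 Pine Rd → 53 Pine Rd
id=31: shipping_addr=NULL, billing_addr=NULL, account_addr=37 Main St → 37 Main St
id=32: shipping_addr=25 Main St → 25 Main St
id=33: shipping_addr=57 Elm St → 57 Elm St
id=34: shipping_addr=NULL, billing_addr=NULL, account_addr=NULL (all NULL) → NULL
id=35: shipping_addr=24 Hill Ln → 24 Hill Ln
id=36: shipping_addr=54 Elm Ave → 54 Elm Ave
id=37: shipping_addr=2 Elm St → 2 Elm St
id=38: shipping_addr=NULL, billing_addr=18 Elm Ave → 18 Elm Ave
id=39: shipping_addr=55 Pine Rd → 55 Pine Rd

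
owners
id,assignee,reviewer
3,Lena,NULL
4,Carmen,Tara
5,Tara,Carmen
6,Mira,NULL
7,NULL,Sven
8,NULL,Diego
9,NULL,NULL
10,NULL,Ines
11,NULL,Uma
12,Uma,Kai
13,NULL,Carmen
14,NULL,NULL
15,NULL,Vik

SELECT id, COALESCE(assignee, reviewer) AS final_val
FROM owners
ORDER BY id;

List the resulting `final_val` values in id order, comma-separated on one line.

Lena, Carmen, Tara, Mira, Sven, Diego, NULL, Ines, Uma, Uma, Carmen, NULL, Vik

id=3: assignee=Lena → Lena
id=4: assignee=Carmen → Carmen
id=5: assignee=Tara → Tara
id=6: assignee=Mira → Mira
id=7: assignee=NULL, reviewer=Sven → Sven
id=8: assignee=NULL, reviewer=Diego → Diego
id=9: assignee=NULL, reviewer=NULL (all NULL) → NULL
id=10: assignee=NULL, reviewer=Ines → Ines
id=11: assignee=NULL, reviewer=Uma → Uma
id=12: assignee=Uma → Uma
id=13: assignee=NULL, reviewer=Carmen → Carmen
id=14: assignee=NULL, reviewer=NULL (all NULL) → NULL
id=15: assignee=NULL, reviewer=Vik → Vik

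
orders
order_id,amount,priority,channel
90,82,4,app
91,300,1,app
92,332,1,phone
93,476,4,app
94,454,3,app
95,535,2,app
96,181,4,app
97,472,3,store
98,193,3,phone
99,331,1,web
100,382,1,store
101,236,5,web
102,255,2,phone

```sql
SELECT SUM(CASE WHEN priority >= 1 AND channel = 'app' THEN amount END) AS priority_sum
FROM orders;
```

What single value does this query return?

2028

order_id=90: ✓ → 82
order_id=91: ✓ → 300
order_id=92: ✗
order_id=93: ✓ → 476
order_id=94: ✓ → 454
order_id=95: ✓ → 535
order_id=96: ✓ → 181
order_id=97: ✗
order_id=98: ✗
order_id=99: ✗
order_id=100: ✗
order_id=101: ✗
order_id=102: ✗
priority_sum = 82 + 300 + 476 + 454 + 535 + 181 = 2028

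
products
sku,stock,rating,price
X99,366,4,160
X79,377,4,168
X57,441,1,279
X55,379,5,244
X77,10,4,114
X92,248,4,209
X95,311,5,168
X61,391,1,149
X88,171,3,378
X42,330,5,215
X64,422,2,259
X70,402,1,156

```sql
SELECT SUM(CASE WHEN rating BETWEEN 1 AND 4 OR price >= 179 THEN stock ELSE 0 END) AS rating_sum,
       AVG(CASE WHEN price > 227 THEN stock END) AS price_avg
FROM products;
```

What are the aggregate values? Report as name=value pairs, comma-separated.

[rating_sum: rating BETWEEN 1 AND 4 OR price >= 179]
sku=X99: ✓ → 366
sku=X79: ✓ → 377
sku=X57: ✓ → 441
sku=X55: ✓ → 379
sku=X77: ✓ → 10
sku=X92: ✓ → 248
sku=X95: ✗
sku=X61: ✓ → 391
sku=X88: ✓ → 171
sku=X42: ✓ → 330
sku=X64: ✓ → 422
sku=X70: ✓ → 402
rating_sum = 366 + 377 + 441 + 379 + 10 + 248 + 391 + 171 + 330 + 422 + 402 = 3537
—
[price_avg: price > 227]
sku=X99: ✗
sku=X79: ✗
sku=X57: ✓ → 441
sku=X55: ✓ → 379
sku=X77: ✗
sku=X92: ✗
sku=X95: ✗
sku=X61: ✗
sku=X88: ✓ → 171
sku=X42: ✗
sku=X64: ✓ → 422
sku=X70: ✗
price_avg = (441 + 379 + 171 + 422) / 4 = 353.25

rating_sum=3537, price_avg=353.25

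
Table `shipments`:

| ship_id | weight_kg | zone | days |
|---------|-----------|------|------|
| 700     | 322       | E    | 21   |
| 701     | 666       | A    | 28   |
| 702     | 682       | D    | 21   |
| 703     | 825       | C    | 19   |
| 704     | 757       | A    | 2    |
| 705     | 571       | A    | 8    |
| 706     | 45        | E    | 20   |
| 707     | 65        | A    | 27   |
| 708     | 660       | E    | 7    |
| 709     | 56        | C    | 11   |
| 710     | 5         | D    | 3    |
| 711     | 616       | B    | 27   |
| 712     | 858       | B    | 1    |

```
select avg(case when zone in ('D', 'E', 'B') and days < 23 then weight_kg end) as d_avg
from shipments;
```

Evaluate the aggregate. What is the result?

428.6666666667

ship_id=700: ✓ → 322
ship_id=701: ✗
ship_id=702: ✓ → 682
ship_id=703: ✗
ship_id=704: ✗
ship_id=705: ✗
ship_id=706: ✓ → 45
ship_id=707: ✗
ship_id=708: ✓ → 660
ship_id=709: ✗
ship_id=710: ✓ → 5
ship_id=711: ✗
ship_id=712: ✓ → 858
d_avg = (322 + 682 + 45 + 660 + 5 + 858) / 6 = 428.6666666667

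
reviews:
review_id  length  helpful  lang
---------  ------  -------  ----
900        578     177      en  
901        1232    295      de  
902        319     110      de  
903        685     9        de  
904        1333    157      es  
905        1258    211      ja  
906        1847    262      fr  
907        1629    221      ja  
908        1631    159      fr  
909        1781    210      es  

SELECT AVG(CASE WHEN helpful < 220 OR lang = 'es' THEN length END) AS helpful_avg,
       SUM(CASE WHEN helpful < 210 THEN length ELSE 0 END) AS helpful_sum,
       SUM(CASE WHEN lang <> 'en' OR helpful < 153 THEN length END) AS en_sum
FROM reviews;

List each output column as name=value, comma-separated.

[helpful_avg: helpful < 220 OR lang = 'es']
review_id=900: ✓ → 578
review_id=901: ✗
review_id=902: ✓ → 319
review_id=903: ✓ → 685
review_id=904: ✓ → 1333
review_id=905: ✓ → 1258
review_id=906: ✗
review_id=907: ✗
review_id=908: ✓ → 1631
review_id=909: ✓ → 1781
helpful_avg = (578 + 319 + 685 + 1333 + 1258 + 1631 + 1781) / 7 = 1083.5714285714
—
[helpful_sum: helpful < 210]
review_id=900: ✓ → 578
review_id=901: ✗
review_id=902: ✓ → 319
review_id=903: ✓ → 685
review_id=904: ✓ → 1333
review_id=905: ✗
review_id=906: ✗
review_id=907: ✗
review_id=908: ✓ → 1631
review_id=909: ✗
helpful_sum = 578 + 319 + 685 + 1333 + 1631 = 4546
—
[en_sum: lang <> 'en' OR helpful < 153]
review_id=900: ✗
review_id=901: ✓ → 1232
review_id=902: ✓ → 319
review_id=903: ✓ → 685
review_id=904: ✓ → 1333
review_id=905: ✓ → 1258
review_id=906: ✓ → 1847
review_id=907: ✓ → 1629
review_id=908: ✓ → 1631
review_id=909: ✓ → 1781
en_sum = 1232 + 319 + 685 + 1333 + 1258 + 1847 + 1629 + 1631 + 1781 = 11715

helpful_avg=1083.5714285714, helpful_sum=4546, en_sum=11715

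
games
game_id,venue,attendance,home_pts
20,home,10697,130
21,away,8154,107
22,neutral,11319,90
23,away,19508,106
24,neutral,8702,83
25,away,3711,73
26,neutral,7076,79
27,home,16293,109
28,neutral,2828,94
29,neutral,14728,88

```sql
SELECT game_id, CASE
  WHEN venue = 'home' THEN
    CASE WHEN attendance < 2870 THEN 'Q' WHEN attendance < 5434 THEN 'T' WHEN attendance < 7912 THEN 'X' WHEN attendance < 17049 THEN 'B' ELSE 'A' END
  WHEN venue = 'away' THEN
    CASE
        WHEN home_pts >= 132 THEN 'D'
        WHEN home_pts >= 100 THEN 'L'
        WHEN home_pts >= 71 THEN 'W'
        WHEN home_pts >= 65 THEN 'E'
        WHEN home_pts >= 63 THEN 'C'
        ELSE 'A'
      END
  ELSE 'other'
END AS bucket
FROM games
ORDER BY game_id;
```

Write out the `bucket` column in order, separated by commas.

B, L, other, L, other, W, other, B, other, other

game_id=20: venue='home' → inner[attendance < 17049] → B
game_id=21: venue='away' → inner[home_pts >= 100] → L
game_id=22: venue='neutral' → outer ELSE → other
game_id=23: venue='away' → inner[home_pts >= 100] → L
game_id=24: venue='neutral' → outer ELSE → other
game_id=25: venue='away' → inner[home_pts >= 71] → W
game_id=26: venue='neutral' → outer ELSE → other
game_id=27: venue='home' → inner[attendance < 17049] → B
game_id=28: venue='neutral' → outer ELSE → other
game_id=29: venue='neutral' → outer ELSE → other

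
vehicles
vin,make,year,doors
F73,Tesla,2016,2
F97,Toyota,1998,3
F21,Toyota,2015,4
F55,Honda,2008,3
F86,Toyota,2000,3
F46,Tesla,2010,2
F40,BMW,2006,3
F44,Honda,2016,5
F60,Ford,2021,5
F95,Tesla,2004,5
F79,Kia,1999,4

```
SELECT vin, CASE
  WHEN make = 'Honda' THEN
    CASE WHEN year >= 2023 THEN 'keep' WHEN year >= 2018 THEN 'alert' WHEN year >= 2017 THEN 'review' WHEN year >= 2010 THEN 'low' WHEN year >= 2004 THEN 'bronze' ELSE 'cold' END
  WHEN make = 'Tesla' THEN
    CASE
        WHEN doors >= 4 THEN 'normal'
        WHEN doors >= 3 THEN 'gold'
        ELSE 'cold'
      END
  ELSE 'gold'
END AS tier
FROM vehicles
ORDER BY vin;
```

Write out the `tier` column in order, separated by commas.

gold, gold, low, cold, bronze, gold, cold, gold, gold, normal, gold

vin=F21: make='Toyota' → outer ELSE → gold
vin=F40: make='BMW' → outer ELSE → gold
vin=F44: make='Honda' → inner[year >= 2010] → low
vin=F46: make='Tesla' → inner[ELSE] → cold
vin=F55: make='Honda' → inner[year >= 2004] → bronze
vin=F60: make='Ford' → outer ELSE → gold
vin=F73: make='Tesla' → inner[ELSE] → cold
vin=F79: make='Kia' → outer ELSE → gold
vin=F86: make='Toyota' → outer ELSE → gold
vin=F95: make='Tesla' → inner[doors >= 4] → normal
vin=F97: make='Toyota' → outer ELSE → gold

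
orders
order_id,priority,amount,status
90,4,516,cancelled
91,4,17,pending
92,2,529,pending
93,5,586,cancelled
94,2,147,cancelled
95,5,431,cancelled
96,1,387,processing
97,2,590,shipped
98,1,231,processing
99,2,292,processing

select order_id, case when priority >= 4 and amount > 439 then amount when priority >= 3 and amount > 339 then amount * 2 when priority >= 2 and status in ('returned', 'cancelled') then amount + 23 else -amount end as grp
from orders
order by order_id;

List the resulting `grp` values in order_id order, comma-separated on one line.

order_id=90: priority >= 4 and amount > 439 → 516
order_id=91: ELSE → -17
order_id=92: ELSE → -529
order_id=93: priority >= 4 and amount > 439 → 586
order_id=94: priority >= 2 and status in ('returned', 'cancelled') → 170
order_id=95: priority >= 3 and amount > 339 → 862
order_id=96: ELSE → -387
order_id=97: ELSE → -590
order_id=98: ELSE → -231
order_id=99: ELSE → -292

516, -17, -529, 586, 170, 862, -387, -590, -231, -292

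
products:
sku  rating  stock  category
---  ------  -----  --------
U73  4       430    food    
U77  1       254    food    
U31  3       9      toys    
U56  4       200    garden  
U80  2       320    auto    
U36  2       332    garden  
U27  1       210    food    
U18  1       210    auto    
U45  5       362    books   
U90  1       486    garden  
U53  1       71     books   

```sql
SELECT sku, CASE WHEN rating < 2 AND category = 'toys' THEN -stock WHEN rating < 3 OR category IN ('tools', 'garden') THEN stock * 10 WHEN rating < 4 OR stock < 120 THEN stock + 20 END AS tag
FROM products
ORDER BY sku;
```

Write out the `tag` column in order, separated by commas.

2100, 2100, 29, 3320, NULL, 710, 2000, NULL, 2540, 3200, 4860

sku=U18: rating < 3 OR category IN ('tools', 'garden') → 2100
sku=U27: rating < 3 OR category IN ('tools', 'garden') → 2100
sku=U31: rating < 4 OR stock < 120 → 29
sku=U36: rating < 3 OR category IN ('tools', 'garden') → 3320
sku=U45: (no match → NULL) → NULL
sku=U53: rating < 3 OR category IN ('tools', 'garden') → 710
sku=U56: rating < 3 OR category IN ('tools', 'garden') → 2000
sku=U73: (no match → NULL) → NULL
sku=U77: rating < 3 OR category IN ('tools', 'garden') → 2540
sku=U80: rating < 3 OR category IN ('tools', 'garden') → 3200
sku=U90: rating < 3 OR category IN ('tools', 'garden') → 4860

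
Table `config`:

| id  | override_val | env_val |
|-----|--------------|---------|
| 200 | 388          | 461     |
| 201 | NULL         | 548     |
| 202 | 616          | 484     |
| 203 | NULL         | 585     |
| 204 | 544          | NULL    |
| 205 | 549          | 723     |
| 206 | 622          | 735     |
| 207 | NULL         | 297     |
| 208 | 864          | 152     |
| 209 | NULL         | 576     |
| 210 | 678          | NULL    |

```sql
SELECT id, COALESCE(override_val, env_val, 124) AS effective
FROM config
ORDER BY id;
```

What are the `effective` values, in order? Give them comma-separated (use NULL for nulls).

388, 548, 616, 585, 544, 549, 622, 297, 864, 576, 678

id=200: override_val=388 → 388
id=201: override_val=NULL, env_val=548 → 548
id=202: override_val=616 → 616
id=203: override_val=NULL, env_val=585 → 585
id=204: override_val=544 → 544
id=205: override_val=549 → 549
id=206: override_val=622 → 622
id=207: override_val=NULL, env_val=297 → 297
id=208: override_val=864 → 864
id=209: override_val=NULL, env_val=576 → 576
id=210: override_val=678 → 678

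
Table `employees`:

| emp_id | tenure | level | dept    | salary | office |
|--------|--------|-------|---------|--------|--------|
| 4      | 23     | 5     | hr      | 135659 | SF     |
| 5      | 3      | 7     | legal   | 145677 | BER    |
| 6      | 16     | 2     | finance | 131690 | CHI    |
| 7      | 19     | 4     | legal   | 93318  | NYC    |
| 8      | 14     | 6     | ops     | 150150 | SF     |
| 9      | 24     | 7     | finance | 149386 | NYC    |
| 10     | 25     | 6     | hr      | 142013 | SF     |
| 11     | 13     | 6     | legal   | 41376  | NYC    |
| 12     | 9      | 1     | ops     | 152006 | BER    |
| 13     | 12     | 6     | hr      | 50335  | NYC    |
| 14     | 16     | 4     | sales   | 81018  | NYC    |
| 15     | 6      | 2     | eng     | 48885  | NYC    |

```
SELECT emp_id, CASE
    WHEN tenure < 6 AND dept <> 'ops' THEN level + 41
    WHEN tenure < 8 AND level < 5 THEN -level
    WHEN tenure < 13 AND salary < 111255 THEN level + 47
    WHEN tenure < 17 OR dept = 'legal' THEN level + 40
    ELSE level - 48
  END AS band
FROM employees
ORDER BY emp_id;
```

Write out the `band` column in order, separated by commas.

emp_id=4: ELSE → -43
emp_id=5: tenure < 6 AND dept <> 'ops' → 48
emp_id=6: tenure < 17 OR dept = 'legal' → 42
emp_id=7: tenure < 17 OR dept = 'legal' → 44
emp_id=8: tenure < 17 OR dept = 'legal' → 46
emp_id=9: ELSE → -41
emp_id=10: ELSE → -42
emp_id=11: tenure < 17 OR dept = 'legal' → 46
emp_id=12: tenure < 17 OR dept = 'legal' → 41
emp_id=13: tenure < 13 AND salary < 111255 → 53
emp_id=14: tenure < 17 OR dept = 'legal' → 44
emp_id=15: tenure < 8 AND level < 5 → -2

-43, 48, 42, 44, 46, -41, -42, 46, 41, 53, 44, -2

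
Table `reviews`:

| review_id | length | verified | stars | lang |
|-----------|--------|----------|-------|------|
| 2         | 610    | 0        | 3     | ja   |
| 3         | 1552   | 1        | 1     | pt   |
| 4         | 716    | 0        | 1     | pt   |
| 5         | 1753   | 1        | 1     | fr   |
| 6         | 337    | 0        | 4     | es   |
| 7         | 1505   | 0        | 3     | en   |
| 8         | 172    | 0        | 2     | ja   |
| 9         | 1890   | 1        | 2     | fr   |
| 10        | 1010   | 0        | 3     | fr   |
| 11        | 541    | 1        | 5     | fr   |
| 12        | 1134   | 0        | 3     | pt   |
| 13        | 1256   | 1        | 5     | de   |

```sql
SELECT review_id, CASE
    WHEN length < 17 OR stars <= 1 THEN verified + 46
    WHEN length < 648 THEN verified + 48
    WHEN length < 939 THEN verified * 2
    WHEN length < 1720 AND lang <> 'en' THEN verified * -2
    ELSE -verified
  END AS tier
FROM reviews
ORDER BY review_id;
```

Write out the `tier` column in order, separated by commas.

review_id=2: length < 648 → 48
review_id=3: length < 17 OR stars <= 1 → 47
review_id=4: length < 17 OR stars <= 1 → 46
review_id=5: length < 17 OR stars <= 1 → 47
review_id=6: length < 648 → 48
review_id=7: ELSE → 0
review_id=8: length < 648 → 48
review_id=9: ELSE → -1
review_id=10: length < 1720 AND lang <> 'en' → 0
review_id=11: length < 648 → 49
review_id=12: length < 1720 AND lang <> 'en' → 0
review_id=13: length < 1720 AND lang <> 'en' → -2

48, 47, 46, 47, 48, 0, 48, -1, 0, 49, 0, -2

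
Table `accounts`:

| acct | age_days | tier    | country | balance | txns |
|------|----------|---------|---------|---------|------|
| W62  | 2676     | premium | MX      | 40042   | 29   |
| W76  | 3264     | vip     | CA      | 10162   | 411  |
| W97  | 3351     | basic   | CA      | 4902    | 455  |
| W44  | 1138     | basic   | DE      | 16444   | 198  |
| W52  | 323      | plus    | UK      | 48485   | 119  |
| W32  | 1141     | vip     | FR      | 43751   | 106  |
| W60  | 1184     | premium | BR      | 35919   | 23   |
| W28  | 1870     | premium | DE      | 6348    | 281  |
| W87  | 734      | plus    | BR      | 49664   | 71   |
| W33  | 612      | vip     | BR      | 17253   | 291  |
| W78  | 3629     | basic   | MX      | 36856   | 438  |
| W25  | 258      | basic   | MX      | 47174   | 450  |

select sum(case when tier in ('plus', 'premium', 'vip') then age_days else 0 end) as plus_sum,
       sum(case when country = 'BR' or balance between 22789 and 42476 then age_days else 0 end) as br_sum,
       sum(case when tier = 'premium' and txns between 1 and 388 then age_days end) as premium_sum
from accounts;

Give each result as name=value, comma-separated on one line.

plus_sum=11804, br_sum=8835, premium_sum=5730

[plus_sum: tier in ('plus', 'premium', 'vip')]
acct=W62: ✓ → 2676
acct=W76: ✓ → 3264
acct=W97: ✗
acct=W44: ✗
acct=W52: ✓ → 323
acct=W32: ✓ → 1141
acct=W60: ✓ → 1184
acct=W28: ✓ → 1870
acct=W87: ✓ → 734
acct=W33: ✓ → 612
acct=W78: ✗
acct=W25: ✗
plus_sum = 2676 + 3264 + 323 + 1141 + 1184 + 1870 + 734 + 612 = 11804
—
[br_sum: country = 'BR' or balance between 22789 and 42476]
acct=W62: ✓ → 2676
acct=W76: ✗
acct=W97: ✗
acct=W44: ✗
acct=W52: ✗
acct=W32: ✗
acct=W60: ✓ → 1184
acct=W28: ✗
acct=W87: ✓ → 734
acct=W33: ✓ → 612
acct=W78: ✓ → 3629
acct=W25: ✗
br_sum = 2676 + 1184 + 734 + 612 + 3629 = 8835
—
[premium_sum: tier = 'premium' and txns between 1 and 388]
acct=W62: ✓ → 2676
acct=W76: ✗
acct=W97: ✗
acct=W44: ✗
acct=W52: ✗
acct=W32: ✗
acct=W60: ✓ → 1184
acct=W28: ✓ → 1870
acct=W87: ✗
acct=W33: ✗
acct=W78: ✗
acct=W25: ✗
premium_sum = 2676 + 1184 + 1870 = 5730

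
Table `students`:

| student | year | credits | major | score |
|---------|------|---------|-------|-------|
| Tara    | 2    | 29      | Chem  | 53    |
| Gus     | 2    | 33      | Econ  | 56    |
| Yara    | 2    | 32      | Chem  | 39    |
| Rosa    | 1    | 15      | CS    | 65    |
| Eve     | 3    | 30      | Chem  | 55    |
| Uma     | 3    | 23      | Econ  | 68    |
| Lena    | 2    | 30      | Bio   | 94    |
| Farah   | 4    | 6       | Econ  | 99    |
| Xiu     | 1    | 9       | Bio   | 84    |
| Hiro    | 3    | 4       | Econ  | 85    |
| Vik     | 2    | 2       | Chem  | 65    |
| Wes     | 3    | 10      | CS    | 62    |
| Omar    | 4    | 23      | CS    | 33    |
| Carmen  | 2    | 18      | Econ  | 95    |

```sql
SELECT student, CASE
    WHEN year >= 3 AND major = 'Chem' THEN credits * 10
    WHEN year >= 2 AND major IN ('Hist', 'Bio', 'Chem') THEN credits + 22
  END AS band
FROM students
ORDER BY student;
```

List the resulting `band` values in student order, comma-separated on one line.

NULL, 300, NULL, NULL, NULL, 52, NULL, NULL, 51, NULL, 24, NULL, NULL, 54

student=Carmen: (no match → NULL) → NULL
student=Eve: year >= 3 AND major = 'Chem' → 300
student=Farah: (no match → NULL) → NULL
student=Gus: (no match → NULL) → NULL
student=Hiro: (no match → NULL) → NULL
student=Lena: year >= 2 AND major IN ('Hist', 'Bio', 'Chem') → 52
student=Omar: (no match → NULL) → NULL
student=Rosa: (no match → NULL) → NULL
student=Tara: year >= 2 AND major IN ('Hist', 'Bio', 'Chem') → 51
student=Uma: (no match → NULL) → NULL
student=Vik: year >= 2 AND major IN ('Hist', 'Bio', 'Chem') → 24
student=Wes: (no match → NULL) → NULL
student=Xiu: (no match → NULL) → NULL
student=Yara: year >= 2 AND major IN ('Hist', 'Bio', 'Chem') → 54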